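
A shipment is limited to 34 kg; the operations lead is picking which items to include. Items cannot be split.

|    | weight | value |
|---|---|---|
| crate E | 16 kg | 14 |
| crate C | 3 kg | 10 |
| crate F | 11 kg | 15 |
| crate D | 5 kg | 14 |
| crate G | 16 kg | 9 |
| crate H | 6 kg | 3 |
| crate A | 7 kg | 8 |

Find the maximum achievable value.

This is a 0-1 knapsack instance.
crate E + crate C + crate D + crate A: weight 16 + 3 + 5 + 7 = 31 ≤ 34, value 14 + 10 + 14 + 8 = 46.
crate C + crate F + crate D + crate H + crate A: weight 3 + 11 + 5 + 6 + 7 = 32 ≤ 34, value 10 + 15 + 14 + 3 + 8 = 50.
crate C + crate F + crate D + crate A: weight 3 + 11 + 5 + 7 = 26 ≤ 34, value 10 + 15 + 14 + 8 = 47.
Best is crate C, crate F, crate D, crate H, and crate A with total value 50.

50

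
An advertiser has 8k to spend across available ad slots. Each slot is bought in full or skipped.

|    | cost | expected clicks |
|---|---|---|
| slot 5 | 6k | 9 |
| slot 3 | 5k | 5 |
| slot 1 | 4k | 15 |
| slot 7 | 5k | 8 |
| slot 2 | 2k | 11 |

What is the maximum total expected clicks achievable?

26

This is an integer program with binary decision variables.
Allowing fractional choices, the relaxed optimum would be about 29.2, but ad slots are indivisible.
slot 5 + slot 2: cost 6 + 2 = 8 ≤ 8, expected clicks 9 + 11 = 20.
slot 1 + slot 2: cost 4 + 2 = 6 ≤ 8, expected clicks 15 + 11 = 26.
Best is slot 1 and slot 2 with total expected clicks 26.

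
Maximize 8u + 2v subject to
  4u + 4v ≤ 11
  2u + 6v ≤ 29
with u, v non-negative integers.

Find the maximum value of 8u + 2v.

16

(u,v)=(2,0): 4·2+4·0=8≤11, 2·2+6·0=4≤29, objective 16.
(u,v)=(1,1): 4·1+4·1=8≤11, 2·1+6·1=8≤29, objective 10.
(u,v)=(1,0): 4·1+4·0=4≤11, 2·1+6·0=2≤29, objective 8.
No feasible integer point exceeds 16.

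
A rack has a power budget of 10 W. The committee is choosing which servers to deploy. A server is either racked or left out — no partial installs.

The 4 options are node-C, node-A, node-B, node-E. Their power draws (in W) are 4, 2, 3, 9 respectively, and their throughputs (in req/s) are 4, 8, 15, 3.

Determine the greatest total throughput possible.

node-A + node-B: power draw 2 + 3 = 5 ≤ 10, throughput 8 + 15 = 23.
node-C + node-A + node-B: power draw 4 + 2 + 3 = 9 ≤ 10, throughput 4 + 8 + 15 = 27.
Best is node-C, node-A, and node-B with total throughput 27.

27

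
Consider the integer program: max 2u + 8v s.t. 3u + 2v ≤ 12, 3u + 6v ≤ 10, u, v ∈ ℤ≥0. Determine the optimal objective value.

The continuous relaxation peaks at (0, 1.67) with value 13.33; rounding to a feasible lattice point costs some objective.
(u,v)=(1,1): 3·1+2·1=5≤12, 3·1+6·1=9≤10, objective 10.
(u,v)=(0,1): 3·0+2·1=2≤12, 3·0+6·1=6≤10, objective 8.
(u,v)=(2,0): 3·2+2·0=6≤12, 3·2+6·0=6≤10, objective 4.
Maximum is 10 at (u,v)=(1,1).

10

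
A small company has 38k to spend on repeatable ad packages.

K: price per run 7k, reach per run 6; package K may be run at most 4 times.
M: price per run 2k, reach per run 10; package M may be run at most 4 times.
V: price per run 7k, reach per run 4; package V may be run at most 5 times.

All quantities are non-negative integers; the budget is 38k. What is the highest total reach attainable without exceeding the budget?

64

Take 4×K and 4×M: price 36 ≤ 38, reach 4·6 + 4·10 = 64.
M has the best ratio (10/2) and is taken to its limit of 4; remaining capacity is filled optimally with the others.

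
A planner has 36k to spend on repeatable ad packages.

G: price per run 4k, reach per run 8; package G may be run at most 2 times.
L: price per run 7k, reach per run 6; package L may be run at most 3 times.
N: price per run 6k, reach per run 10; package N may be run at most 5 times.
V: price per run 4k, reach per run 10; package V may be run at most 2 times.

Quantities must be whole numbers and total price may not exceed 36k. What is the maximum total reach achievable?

68

V has the best ratio (10/4); taking only V gives at most 2×10 = 20 (stopped by the supply cap of 2).
Mixing does better — 1×G, 4×N, and 2×V: price 36 ≤ 36, reach 1·8 + 4·10 + 2·10 = 68.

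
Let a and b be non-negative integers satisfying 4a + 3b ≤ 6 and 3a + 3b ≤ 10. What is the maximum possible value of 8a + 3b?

(a,b)=(1,0): 4·1+3·0=4≤6, 3·1+3·0=3≤10, objective 8.
(a,b)=(0,1): 4·0+3·1=3≤6, 3·0+3·1=3≤10, objective 3.
(a,b)=(0,0): 4·0+3·0=0≤6, 3·0+3·0=0≤10, objective 0.
No feasible integer point exceeds 8.

8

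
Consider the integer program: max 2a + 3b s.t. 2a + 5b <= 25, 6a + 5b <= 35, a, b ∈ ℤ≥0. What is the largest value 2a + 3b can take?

16

The continuous relaxation peaks at (2.5, 4) with value 17.00; rounding to a feasible lattice point costs some objective.
(a,b)=(2,4): 2·2+5·4=24≤25, 6·2+5·4=32≤35, objective 16.
(a,b)=(3,3): 2·3+5·3=21≤25, 6·3+5·3=33≤35, objective 15.
(a,b)=(1,4): 2·1+5·4=22≤25, 6·1+5·4=26≤35, objective 14.
(a,b)=(2,3): 2·2+5·3=19≤25, 6·2+5·3=27≤35, objective 13.
The best lattice point is (2,4), giving 16.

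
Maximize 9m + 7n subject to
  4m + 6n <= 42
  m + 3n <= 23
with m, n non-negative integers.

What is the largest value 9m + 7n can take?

90

Relaxing integrality, the LP optimum is 94.50 at (m,n) = (10.5, 0), which is not an integer point.
(m,n)=(10,0): 4·10+6·0=40≤42, 1·10+3·0=10≤23, objective 90.
(m,n)=(9,1): 4·9+6·1=42≤42, 1·9+3·1=12≤23, objective 88.
(m,n)=(9,0): 4·9+6·0=36≤42, 1·9+3·0=9≤23, objective 81.
Maximum is 90 at (m,n)=(10,0).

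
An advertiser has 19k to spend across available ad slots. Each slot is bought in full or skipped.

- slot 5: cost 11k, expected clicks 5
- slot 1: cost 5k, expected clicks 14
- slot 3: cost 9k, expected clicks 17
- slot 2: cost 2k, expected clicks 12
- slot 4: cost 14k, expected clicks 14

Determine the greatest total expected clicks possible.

43

slot 1 + slot 3 + slot 2: cost 5 + 9 + 2 = 16 ≤ 19, expected clicks 14 + 17 + 12 = 43.
slot 5 + slot 1 + slot 2: cost 11 + 5 + 2 = 18 ≤ 19, expected clicks 5 + 14 + 12 = 31.
slot 1 + slot 3: cost 5 + 9 = 14 ≤ 19, expected clicks 14 + 17 = 31.
Best is slot 1, slot 3, and slot 2 with total expected clicks 43.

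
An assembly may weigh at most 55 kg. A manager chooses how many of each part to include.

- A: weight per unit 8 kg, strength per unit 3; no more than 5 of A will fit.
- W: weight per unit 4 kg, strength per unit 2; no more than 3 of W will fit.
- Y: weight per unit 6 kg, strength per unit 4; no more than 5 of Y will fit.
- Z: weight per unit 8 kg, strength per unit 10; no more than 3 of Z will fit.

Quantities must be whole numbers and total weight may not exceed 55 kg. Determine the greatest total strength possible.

This is a bounded integer knapsack.
5×Y and 3×Z: weight 54 ≤ 55, strength 5·4 + 3·10 = 50.
1×W, 4×Y, and 3×Z: weight 52 ≤ 55, strength 1·2 + 4·4 + 3·10 = 48.
Best is 50.

50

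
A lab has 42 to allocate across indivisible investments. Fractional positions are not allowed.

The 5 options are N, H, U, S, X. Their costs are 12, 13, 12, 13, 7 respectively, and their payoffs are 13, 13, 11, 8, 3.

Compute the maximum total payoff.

37

N + H + U: cost 12 + 13 + 12 = 37 ≤ 42, payoff 13 + 13 + 11 = 37.
N + U + S: cost 12 + 12 + 13 = 37 ≤ 42, payoff 13 + 11 + 8 = 32.
N + H + S: cost 12 + 13 + 13 = 38 ≤ 42, payoff 13 + 13 + 8 = 34.
Best is N, H, and U with total payoff 37.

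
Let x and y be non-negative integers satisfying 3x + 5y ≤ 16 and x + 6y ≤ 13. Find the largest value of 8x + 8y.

40

Relaxing integrality, the LP optimum is 42.67 at (x,y) = (5.33, 0), which is not an integer point.
(x,y)=(5,0): 3·5+5·0=15≤16, 1·5+6·0=5≤13, objective 40.
(x,y)=(4,0): 3·4+5·0=12≤16, 1·4+6·0=4≤13, objective 32.
Maximum is 40 at (x,y)=(5,0).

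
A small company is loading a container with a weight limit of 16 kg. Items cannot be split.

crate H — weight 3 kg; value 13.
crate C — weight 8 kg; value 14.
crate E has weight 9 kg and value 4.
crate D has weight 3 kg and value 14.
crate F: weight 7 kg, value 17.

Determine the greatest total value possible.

This is an integer program with binary decision variables.
Take crate H, crate D, and crate F: weight 3 + 3 + 7 = 13 ≤ 16, value 13 + 14 + 17 = 44.
No other feasible combination does better.

44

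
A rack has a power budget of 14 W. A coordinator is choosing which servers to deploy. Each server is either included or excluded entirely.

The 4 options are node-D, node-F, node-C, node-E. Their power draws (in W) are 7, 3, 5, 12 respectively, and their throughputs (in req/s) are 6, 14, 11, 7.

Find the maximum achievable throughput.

node-F + node-C: power draw 3 + 5 = 8 ≤ 14, throughput 14 + 11 = 25.
node-D + node-F: power draw 7 + 3 = 10 ≤ 14, throughput 6 + 14 = 20.
Best is node-F and node-C with total throughput 25.

25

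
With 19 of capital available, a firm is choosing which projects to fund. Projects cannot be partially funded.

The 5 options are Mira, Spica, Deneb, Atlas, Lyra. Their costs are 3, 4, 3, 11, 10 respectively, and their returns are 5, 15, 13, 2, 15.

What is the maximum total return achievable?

43

Allowing fractional choices, the relaxed optimum would be about 46.5, but projects are indivisible.
Spica + Deneb + Lyra: cost 4 + 3 + 10 = 17 ≤ 19, return 15 + 13 + 15 = 43.
Mira + Spica + Lyra: cost 3 + 4 + 10 = 17 ≤ 19, return 5 + 15 + 15 = 35.
Best is Spica, Deneb, and Lyra with total return 43.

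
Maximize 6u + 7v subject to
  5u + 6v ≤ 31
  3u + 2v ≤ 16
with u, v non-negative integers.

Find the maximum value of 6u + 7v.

35

(u,v)=(0,5) is feasible, giving 35.
(u,v)=(1,4) is feasible, giving 34.
(u,v)=(3,2) is feasible, giving 32.
Maximum is 35 at (u,v)=(0,5).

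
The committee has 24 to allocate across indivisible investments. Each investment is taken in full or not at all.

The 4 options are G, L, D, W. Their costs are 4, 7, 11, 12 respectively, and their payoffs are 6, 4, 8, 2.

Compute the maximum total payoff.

18

Allowing fractional choices, the relaxed optimum would be about 18.3, but investments are indivisible.
G + L + D: cost 4 + 7 + 11 = 22 ≤ 24, payoff 6 + 4 + 8 = 18.
G + D: cost 4 + 11 = 15 ≤ 24, payoff 6 + 8 = 14.
Best is G, L, and D with total payoff 18.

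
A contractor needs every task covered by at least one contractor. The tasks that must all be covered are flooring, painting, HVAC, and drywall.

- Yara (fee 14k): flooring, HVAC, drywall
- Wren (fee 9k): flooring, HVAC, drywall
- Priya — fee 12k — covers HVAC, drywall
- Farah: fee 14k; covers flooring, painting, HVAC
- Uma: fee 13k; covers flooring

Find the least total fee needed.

23

Choose Wren and Farah: together they cover flooring, painting, HVAC, drywall — every task.
Total fee: 9 + 14 = 23.
No cover costs less than 23.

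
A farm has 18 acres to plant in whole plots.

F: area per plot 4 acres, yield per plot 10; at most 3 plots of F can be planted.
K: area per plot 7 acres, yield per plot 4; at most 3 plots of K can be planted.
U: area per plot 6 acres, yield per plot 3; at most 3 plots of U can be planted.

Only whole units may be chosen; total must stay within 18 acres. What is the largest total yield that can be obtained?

3×F: area 12 ≤ 18, yield 3·10 = 30.
3×F and 1×U: area 18 ≤ 18, yield 3·10 + 1·3 = 33.
Best is 33.

33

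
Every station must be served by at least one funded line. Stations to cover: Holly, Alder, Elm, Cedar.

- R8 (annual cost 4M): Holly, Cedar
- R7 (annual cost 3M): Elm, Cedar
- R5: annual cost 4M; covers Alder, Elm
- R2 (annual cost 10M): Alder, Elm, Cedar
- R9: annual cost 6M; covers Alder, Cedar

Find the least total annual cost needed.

8

This is a weighted set-cover instance.
The greedy cost-per-new-station heuristic would pick R7, R8, and R5 for 11, but a cheaper cover exists.
Choose R8 and R5: together they cover Holly, Alder, Elm, Cedar — every station.
Total annual cost: 4 + 4 = 8.
No cover costs less than 8.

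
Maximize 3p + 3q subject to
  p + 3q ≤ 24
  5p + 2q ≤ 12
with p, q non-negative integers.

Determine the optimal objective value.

(p,q)=(0,6): 1·0+3·6=18≤24, 5·0+2·6=12≤12, objective 18.
(p,q)=(0,5): 1·0+3·5=15≤24, 5·0+2·5=10≤12, objective 15.
No feasible integer point exceeds 18.

18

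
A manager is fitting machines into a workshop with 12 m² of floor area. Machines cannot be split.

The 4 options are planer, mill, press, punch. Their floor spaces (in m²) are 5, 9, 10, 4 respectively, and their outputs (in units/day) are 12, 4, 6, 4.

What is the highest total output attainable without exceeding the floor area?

16

planer + punch: floor space 5 + 4 = 9 ≤ 12, output 12 + 4 = 16.
planer: floor space 5 ≤ 12, output 12.
Best is planer and punch with total output 16.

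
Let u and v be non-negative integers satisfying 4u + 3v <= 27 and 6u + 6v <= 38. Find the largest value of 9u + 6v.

(u,v)=(6,0): 4·6+3·0=24≤27, 6·6+6·0=36≤38, objective 54.
(u,v)=(5,1): 4·5+3·1=23≤27, 6·5+6·1=36≤38, objective 51.
(u,v)=(5,0): 4·5+3·0=20≤27, 6·5+6·0=30≤38, objective 45.
Maximum is 54 at (u,v)=(6,0).

54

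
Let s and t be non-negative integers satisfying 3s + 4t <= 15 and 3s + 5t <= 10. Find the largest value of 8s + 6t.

24

The continuous relaxation peaks at (3.33, 0) with value 26.67; rounding to a feasible lattice point costs some objective.
(s,t)=(3,0): 3·3+4·0=9≤15, 3·3+5·0=9≤10, objective 24.
(s,t)=(2,0): 3·2+4·0=6≤15, 3·2+5·0=6≤10, objective 16.
Maximum is 24 at (s,t)=(3,0).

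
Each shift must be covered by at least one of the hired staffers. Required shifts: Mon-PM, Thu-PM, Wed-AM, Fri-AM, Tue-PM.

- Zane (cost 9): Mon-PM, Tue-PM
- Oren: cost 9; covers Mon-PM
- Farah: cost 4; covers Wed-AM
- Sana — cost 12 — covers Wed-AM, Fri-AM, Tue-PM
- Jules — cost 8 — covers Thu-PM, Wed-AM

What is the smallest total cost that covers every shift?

The greedy cost-per-new-shift heuristic would pick Farah, Zane, Jules, and Sana for 33, but a cheaper cover exists.
Choose Zane, Sana, and Jules: together they cover Mon-PM, Thu-PM, Wed-AM, Fri-AM, Tue-PM — every shift.
Total cost: 9 + 12 + 8 = 29.
No cover costs less than 29.

29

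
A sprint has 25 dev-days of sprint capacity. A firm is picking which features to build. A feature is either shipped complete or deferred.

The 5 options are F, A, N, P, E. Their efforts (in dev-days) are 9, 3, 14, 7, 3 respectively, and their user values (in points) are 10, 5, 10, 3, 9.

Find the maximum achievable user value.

27

F + A + P + E: effort 9 + 3 + 7 + 3 = 22 ≤ 25, user value 10 + 5 + 3 + 9 = 27.
F + A + E: effort 9 + 3 + 3 = 15 ≤ 25, user value 10 + 5 + 9 = 24.
Best is F, A, P, and E with total user value 27.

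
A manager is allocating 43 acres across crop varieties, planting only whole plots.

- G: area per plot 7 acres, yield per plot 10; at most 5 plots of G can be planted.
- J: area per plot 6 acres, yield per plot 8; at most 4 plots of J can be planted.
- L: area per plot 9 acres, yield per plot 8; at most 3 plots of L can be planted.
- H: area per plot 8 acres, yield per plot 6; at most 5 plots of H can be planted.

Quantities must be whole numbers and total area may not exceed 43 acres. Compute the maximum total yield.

58

Take 5×G and 1×J: area 41 ≤ 43, yield 5·10 + 1·8 = 58.
G has the best ratio (10/7) and is taken to its limit of 5; remaining capacity is filled optimally with the others.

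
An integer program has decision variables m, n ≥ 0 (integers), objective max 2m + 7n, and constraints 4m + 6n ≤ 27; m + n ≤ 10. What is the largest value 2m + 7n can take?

28

Relaxing integrality, the LP optimum is 31.50 at (m,n) = (0, 4.5), which is not an integer point.
(m,n)=(0,4): 4·0+6·4=24≤27, 1·0+1·4=4≤10, objective 28.
(m,n)=(1,3): 4·1+6·3=22≤27, 1·1+1·3=4≤10, objective 23.
(m,n)=(0,3): 4·0+6·3=18≤27, 1·0+1·3=3≤10, objective 21.
The best lattice point is (0,4), giving 28.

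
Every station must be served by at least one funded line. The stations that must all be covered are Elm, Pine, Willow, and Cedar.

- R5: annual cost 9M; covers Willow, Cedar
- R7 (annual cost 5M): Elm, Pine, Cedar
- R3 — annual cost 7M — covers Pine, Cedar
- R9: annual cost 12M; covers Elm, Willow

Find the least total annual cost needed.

Choose R5 and R7: together they cover Elm, Pine, Willow, Cedar — every station.
Total annual cost: 9 + 5 = 14.

14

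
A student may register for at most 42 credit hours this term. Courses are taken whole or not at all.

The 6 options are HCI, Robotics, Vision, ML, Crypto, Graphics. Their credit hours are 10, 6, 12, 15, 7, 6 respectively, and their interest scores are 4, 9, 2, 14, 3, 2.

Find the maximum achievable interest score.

30

Allowing fractional choices, the relaxed optimum would be about 31.3, but courses are indivisible.
HCI + Robotics + ML + Graphics: credit hours 10 + 6 + 15 + 6 = 37 ≤ 42, interest score 4 + 9 + 14 + 2 = 29.
Robotics + ML + Crypto + Graphics: credit hours 6 + 15 + 7 + 6 = 34 ≤ 42, interest score 9 + 14 + 3 + 2 = 28.
HCI + Robotics + ML + Crypto: credit hours 10 + 6 + 15 + 7 = 38 ≤ 42, interest score 4 + 9 + 14 + 3 = 30.
Best is HCI, Robotics, ML, and Crypto with total interest score 30.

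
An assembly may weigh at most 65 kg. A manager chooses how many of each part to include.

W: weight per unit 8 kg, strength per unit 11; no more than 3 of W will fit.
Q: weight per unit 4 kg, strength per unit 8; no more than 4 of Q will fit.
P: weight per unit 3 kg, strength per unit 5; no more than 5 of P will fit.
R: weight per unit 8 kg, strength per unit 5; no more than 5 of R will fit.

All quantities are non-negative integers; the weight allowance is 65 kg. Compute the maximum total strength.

95

Take 3×W, 4×Q, 5×P, and 1×R: weight 63 ≤ 65, strength 3·11 + 4·8 + 5·5 + 1·5 = 95.
Q has the best ratio (8/4) and is taken to its limit of 4; remaining capacity is filled optimally with the others.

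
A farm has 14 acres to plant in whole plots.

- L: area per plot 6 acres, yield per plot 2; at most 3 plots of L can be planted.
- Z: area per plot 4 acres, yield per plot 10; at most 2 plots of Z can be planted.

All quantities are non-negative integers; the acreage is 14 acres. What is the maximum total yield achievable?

22

This is a bounded integer knapsack.
Take 1×L and 2×Z: area 14 ≤ 14, yield 1·2 + 2·10 = 22.
Z has the best ratio (10/4) and is taken to its limit of 2; remaining capacity is filled optimally with the others.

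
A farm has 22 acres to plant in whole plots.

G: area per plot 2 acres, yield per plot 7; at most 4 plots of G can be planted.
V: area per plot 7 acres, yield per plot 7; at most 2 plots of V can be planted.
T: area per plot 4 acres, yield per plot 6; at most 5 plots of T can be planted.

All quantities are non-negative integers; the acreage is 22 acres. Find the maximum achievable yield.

G has the best ratio (7/2); taking only G gives at most 4×7 = 28 (stopped by the supply cap of 4).
Mixing does better — 4×G and 3×T: area 20 ≤ 22, yield 4·7 + 3·6 = 46.

46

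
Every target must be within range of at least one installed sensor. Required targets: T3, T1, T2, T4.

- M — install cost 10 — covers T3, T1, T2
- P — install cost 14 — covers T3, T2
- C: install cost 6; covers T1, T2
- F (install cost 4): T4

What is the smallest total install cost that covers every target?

14

The greedy cost-per-new-target heuristic would pick C, F, and M for 20, but a cheaper cover exists.
Choose M and F: together they cover T3, T1, T2, T4 — every target.
Total install cost: 10 + 4 = 14.
No cover costs less than 14.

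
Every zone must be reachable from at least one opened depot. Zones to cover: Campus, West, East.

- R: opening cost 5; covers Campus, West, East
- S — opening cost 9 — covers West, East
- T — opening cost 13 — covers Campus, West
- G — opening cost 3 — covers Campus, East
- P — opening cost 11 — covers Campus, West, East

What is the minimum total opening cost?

The greedy cost-per-new-zone heuristic would pick G and R for 8, but a cheaper cover exists.
R alone covers Campus, West, East — every zone.
Total opening cost: 5.
No cover costs less than 5.

5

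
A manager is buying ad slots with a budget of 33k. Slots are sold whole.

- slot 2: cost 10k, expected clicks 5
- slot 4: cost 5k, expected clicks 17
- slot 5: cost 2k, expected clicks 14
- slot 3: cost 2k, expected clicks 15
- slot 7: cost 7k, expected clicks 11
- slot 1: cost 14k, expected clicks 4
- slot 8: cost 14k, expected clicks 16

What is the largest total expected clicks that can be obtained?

Allowing fractional choices, the relaxed optimum would be about 74.5, but ad slots are indivisible.
slot 4 + slot 5 + slot 3 + slot 8: cost 5 + 2 + 2 + 14 = 23 ≤ 33, expected clicks 17 + 14 + 15 + 16 = 62.
slot 2 + slot 4 + slot 5 + slot 3 + slot 8: cost 10 + 5 + 2 + 2 + 14 = 33 ≤ 33, expected clicks 5 + 17 + 14 + 15 + 16 = 67.
slot 4 + slot 5 + slot 3 + slot 7 + slot 8: cost 5 + 2 + 2 + 7 + 14 = 30 ≤ 33, expected clicks 17 + 14 + 15 + 11 + 16 = 73.
Best is slot 4, slot 5, slot 3, slot 7, and slot 8 with total expected clicks 73.

73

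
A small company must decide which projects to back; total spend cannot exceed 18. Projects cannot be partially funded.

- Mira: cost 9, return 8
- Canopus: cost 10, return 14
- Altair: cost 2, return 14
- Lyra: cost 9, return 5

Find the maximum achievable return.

Treat it as a binary knapsack problem.
Mira + Altair: cost 9 + 2 = 11 ≤ 18, return 8 + 14 = 22.
Canopus + Altair: cost 10 + 2 = 12 ≤ 18, return 14 + 14 = 28.
Altair + Lyra: cost 2 + 9 = 11 ≤ 18, return 14 + 5 = 19.
Best is Canopus and Altair with total return 28.

28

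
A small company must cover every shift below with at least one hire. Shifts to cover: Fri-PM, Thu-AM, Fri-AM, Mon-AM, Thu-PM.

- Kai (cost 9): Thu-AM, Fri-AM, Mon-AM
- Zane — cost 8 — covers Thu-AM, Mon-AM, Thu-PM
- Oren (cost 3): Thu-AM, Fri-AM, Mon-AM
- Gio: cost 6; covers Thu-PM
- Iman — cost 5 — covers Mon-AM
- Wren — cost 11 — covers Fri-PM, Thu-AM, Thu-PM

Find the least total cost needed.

14

This is an integer covering problem.
Choose Oren and Wren: together they cover Fri-PM, Thu-AM, Fri-AM, Mon-AM, Thu-PM — every shift.
Total cost: 3 + 11 = 14.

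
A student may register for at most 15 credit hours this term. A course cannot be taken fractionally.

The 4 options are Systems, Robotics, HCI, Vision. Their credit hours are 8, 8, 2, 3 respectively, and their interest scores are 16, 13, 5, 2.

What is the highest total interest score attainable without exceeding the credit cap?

Robotics + HCI + Vision: credit hours 8 + 2 + 3 = 13 ≤ 15, interest score 13 + 5 + 2 = 20.
Systems + HCI + Vision: credit hours 8 + 2 + 3 = 13 ≤ 15, interest score 16 + 5 + 2 = 23.
Systems + HCI: credit hours 8 + 2 = 10 ≤ 15, interest score 16 + 5 = 21.
Best is Systems, HCI, and Vision with total interest score 23.

23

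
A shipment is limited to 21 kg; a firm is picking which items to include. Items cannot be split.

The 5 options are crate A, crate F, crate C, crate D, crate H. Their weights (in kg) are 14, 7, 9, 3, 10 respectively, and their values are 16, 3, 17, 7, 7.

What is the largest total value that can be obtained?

This is an integer program with binary decision variables.
Allowing fractional choices, the relaxed optimum would be about 34.3, but items are indivisible.
crate C + crate D: weight 9 + 3 = 12 ≤ 21, value 17 + 7 = 24.
crate F + crate C + crate D: weight 7 + 9 + 3 = 19 ≤ 21, value 3 + 17 + 7 = 27.
Best is crate F, crate C, and crate D with total value 27.

27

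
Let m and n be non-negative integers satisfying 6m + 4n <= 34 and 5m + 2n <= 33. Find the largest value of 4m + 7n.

(m,n)=(0,8) is feasible, giving 56.
(m,n)=(1,7) is feasible, giving 53.
(m,n)=(0,7) is feasible, giving 49.
Maximum is 56 at (m,n)=(0,8).

56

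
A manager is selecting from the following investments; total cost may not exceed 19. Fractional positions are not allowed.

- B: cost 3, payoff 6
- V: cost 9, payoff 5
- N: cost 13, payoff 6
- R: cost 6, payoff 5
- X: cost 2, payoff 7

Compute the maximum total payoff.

Allowing fractional choices, the relaxed optimum would be about 22.4, but investments are indivisible.
B + R + X: cost 3 + 6 + 2 = 11 ≤ 19, payoff 6 + 5 + 7 = 18.
B + N + X: cost 3 + 13 + 2 = 18 ≤ 19, payoff 6 + 6 + 7 = 19.
Best is B, N, and X with total payoff 19.

19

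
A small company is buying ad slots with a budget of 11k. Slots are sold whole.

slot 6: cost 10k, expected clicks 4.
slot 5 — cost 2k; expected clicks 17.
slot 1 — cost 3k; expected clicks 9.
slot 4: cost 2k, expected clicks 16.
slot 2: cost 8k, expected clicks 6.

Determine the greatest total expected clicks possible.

Take slot 5, slot 1, and slot 4: cost 2 + 3 + 2 = 7 ≤ 11, expected clicks 17 + 9 + 16 = 42.
No other feasible combination does better.

42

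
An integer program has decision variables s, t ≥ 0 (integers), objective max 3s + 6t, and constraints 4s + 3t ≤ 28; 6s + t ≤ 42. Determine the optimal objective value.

The continuous relaxation peaks at (0, 9.33) with value 56.00; rounding to a feasible lattice point costs some objective.
(s,t)=(0,9) is feasible, giving 54.
(s,t)=(1,8) is feasible, giving 51.
No feasible integer point exceeds 54.

54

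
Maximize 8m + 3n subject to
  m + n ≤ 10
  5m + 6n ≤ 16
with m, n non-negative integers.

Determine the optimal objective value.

24

(m,n)=(3,0): 1·3+1·0=3≤10, 5·3+6·0=15≤16, objective 24.
(m,n)=(2,1): 1·2+1·1=3≤10, 5·2+6·1=16≤16, objective 19.
(m,n)=(2,0): 1·2+1·0=2≤10, 5·2+6·0=10≤16, objective 16.
Maximum is 24 at (m,n)=(3,0).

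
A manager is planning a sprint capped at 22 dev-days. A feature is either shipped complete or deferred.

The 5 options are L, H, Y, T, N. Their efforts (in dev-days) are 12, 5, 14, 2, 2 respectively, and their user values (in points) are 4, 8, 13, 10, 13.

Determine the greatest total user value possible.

This is an integer program with binary decision variables.
Take Y, T, and N: effort 14 + 2 + 2 = 18 ≤ 22, user value 13 + 10 + 13 = 36.
No other feasible combination does better.

36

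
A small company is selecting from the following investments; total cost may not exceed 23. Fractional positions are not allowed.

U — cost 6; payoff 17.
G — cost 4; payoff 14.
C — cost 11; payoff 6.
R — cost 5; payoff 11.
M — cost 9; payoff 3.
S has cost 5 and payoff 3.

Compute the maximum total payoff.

This is an integer program with binary decision variables.
Take U, G, R, and S: cost 6 + 4 + 5 + 5 = 20 ≤ 23, payoff 17 + 14 + 11 + 3 = 45.
No other feasible combination does better.

45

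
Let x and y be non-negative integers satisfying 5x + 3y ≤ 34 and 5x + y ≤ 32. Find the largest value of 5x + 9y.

99

The continuous relaxation peaks at (0, 11.3) with value 102.00; rounding to a feasible lattice point costs some objective.
(x,y)=(0,11): 5·0+3·11=33≤34, 5·0+1·11=11≤32, objective 99.
(x,y)=(0,10): 5·0+3·10=30≤34, 5·0+1·10=10≤32, objective 90.
Maximum is 99 at (x,y)=(0,11).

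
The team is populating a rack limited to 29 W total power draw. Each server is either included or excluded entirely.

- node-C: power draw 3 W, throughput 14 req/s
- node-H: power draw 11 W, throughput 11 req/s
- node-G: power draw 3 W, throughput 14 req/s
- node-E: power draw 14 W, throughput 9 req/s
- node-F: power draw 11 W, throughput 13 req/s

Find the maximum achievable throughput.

52

Take node-C, node-H, node-G, and node-F: power draw 3 + 11 + 3 + 11 = 28 ≤ 29, throughput 14 + 11 + 14 + 13 = 52.
No other feasible combination does better.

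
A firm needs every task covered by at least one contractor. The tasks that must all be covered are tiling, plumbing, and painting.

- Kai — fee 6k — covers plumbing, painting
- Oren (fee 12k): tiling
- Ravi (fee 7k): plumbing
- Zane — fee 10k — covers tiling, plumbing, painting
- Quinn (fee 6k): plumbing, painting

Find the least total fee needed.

The greedy cost-per-new-task heuristic would pick Kai and Zane for 16, but a cheaper cover exists.
Zane alone covers tiling, plumbing, painting — every task.
Total fee: 10.
No cover costs less than 10.

10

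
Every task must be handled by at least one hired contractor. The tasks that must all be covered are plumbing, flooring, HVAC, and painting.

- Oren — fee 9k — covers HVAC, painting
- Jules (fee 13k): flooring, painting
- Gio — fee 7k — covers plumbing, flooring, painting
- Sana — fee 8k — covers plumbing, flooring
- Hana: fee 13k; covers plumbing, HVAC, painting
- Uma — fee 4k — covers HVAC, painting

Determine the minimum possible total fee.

Choose Gio and Uma: together they cover plumbing, flooring, HVAC, painting — every task.
Total fee: 7 + 4 = 11.
No cover costs less than 11.

11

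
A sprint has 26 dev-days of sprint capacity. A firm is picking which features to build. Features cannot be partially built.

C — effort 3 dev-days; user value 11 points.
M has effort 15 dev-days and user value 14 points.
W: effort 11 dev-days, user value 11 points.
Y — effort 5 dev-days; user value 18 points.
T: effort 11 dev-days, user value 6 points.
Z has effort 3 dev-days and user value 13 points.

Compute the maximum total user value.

Allowing fractional choices, the relaxed optimum would be about 56.7, but features are indivisible.
C + M + Y + Z: effort 3 + 15 + 5 + 3 = 26 ≤ 26, user value 11 + 14 + 18 + 13 = 56.
C + W + Y + Z: effort 3 + 11 + 5 + 3 = 22 ≤ 26, user value 11 + 11 + 18 + 13 = 53.
Best is C, M, Y, and Z with total user value 56.

56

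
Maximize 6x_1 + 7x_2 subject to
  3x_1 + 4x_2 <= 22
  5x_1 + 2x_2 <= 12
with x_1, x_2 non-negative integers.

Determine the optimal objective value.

35

The continuous relaxation peaks at (0.286, 5.29) with value 38.71; rounding to a feasible lattice point costs some objective.
(x_1,x_2)=(0,5): 3·0+4·5=20≤22, 5·0+2·5=10≤12, objective 35.
(x_1,x_2)=(0,4): 3·0+4·4=16≤22, 5·0+2·4=8≤12, objective 28.
Maximum is 35 at (x_1,x_2)=(0,5).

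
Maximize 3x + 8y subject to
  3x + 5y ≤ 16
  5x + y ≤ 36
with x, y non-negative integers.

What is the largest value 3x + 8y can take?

24

Relaxing integrality, the LP optimum is 25.60 at (x,y) = (0, 3.2), which is not an integer point.
(x,y)=(0,3): 3·0+5·3=15≤16, 5·0+1·3=3≤36, objective 24.
(x,y)=(1,2): 3·1+5·2=13≤16, 5·1+1·2=7≤36, objective 19.
(x,y)=(0,2): 3·0+5·2=10≤16, 5·0+1·2=2≤36, objective 16.
Maximum is 24 at (x,y)=(0,3).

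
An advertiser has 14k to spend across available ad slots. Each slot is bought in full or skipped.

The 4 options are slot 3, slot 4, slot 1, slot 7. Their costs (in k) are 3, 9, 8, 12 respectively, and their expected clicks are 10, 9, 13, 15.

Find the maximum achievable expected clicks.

23

This is a 0-1 knapsack instance.
slot 3 + slot 4: cost 3 + 9 = 12 ≤ 14, expected clicks 10 + 9 = 19.
slot 3 + slot 1: cost 3 + 8 = 11 ≤ 14, expected clicks 10 + 13 = 23.
slot 7: cost 12 ≤ 14, expected clicks 15.
Best is slot 3 and slot 1 with total expected clicks 23.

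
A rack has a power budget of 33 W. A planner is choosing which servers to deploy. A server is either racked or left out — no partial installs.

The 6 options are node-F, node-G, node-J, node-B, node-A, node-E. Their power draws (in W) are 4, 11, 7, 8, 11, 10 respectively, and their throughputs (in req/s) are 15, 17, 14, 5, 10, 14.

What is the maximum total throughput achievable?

60

This is an integer program with binary decision variables.
Allowing fractional choices, the relaxed optimum would be about 60.9, but servers are indivisible.
node-F + node-G + node-J + node-A: power draw 4 + 11 + 7 + 11 = 33 ≤ 33, throughput 15 + 17 + 14 + 10 = 56.
node-F + node-G + node-J + node-E: power draw 4 + 11 + 7 + 10 = 32 ≤ 33, throughput 15 + 17 + 14 + 14 = 60.
Best is node-F, node-G, node-J, and node-E with total throughput 60.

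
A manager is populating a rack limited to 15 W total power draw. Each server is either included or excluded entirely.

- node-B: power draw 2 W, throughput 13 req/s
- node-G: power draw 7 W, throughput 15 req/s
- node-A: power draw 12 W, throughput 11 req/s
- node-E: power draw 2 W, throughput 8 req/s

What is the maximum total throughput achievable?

node-B + node-A: power draw 2 + 12 = 14 ≤ 15, throughput 13 + 11 = 24.
node-B + node-G + node-E: power draw 2 + 7 + 2 = 11 ≤ 15, throughput 13 + 15 + 8 = 36.
node-B + node-G: power draw 2 + 7 = 9 ≤ 15, throughput 13 + 15 = 28.
Best is node-B, node-G, and node-E with total throughput 36.

36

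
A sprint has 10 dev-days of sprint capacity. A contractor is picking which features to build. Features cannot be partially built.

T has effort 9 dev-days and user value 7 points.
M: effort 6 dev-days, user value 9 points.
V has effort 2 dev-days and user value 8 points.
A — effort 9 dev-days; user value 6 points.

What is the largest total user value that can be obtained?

M: effort 6 ≤ 10, user value 9.
M + V: effort 6 + 2 = 8 ≤ 10, user value 9 + 8 = 17.
Best is M and V with total user value 17.

17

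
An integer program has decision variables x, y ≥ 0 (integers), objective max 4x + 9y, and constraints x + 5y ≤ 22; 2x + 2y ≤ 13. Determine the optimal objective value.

44

(x,y)=(2,4) is feasible, giving 44.
(x,y)=(1,4) is feasible, giving 40.
(x,y)=(3,3) is feasible, giving 39.
Maximum is 44 at (x,y)=(2,4).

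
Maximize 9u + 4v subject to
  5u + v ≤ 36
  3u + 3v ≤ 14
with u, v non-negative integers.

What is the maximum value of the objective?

36

(u,v)=(4,0): 5·4+1·0=20≤36, 3·4+3·0=12≤14, objective 36.
(u,v)=(3,1): 5·3+1·1=16≤36, 3·3+3·1=12≤14, objective 31.
(u,v)=(3,0): 5·3+1·0=15≤36, 3·3+3·0=9≤14, objective 27.
The best lattice point is (4,0), giving 36.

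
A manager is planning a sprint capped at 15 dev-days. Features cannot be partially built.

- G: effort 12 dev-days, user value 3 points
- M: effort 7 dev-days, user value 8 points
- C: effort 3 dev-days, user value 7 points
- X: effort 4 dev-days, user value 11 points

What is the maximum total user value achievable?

Treat it as a binary knapsack problem.
Take M, C, and X: effort 7 + 3 + 4 = 14 ≤ 15, user value 8 + 7 + 11 = 26.
No other feasible combination does better.

26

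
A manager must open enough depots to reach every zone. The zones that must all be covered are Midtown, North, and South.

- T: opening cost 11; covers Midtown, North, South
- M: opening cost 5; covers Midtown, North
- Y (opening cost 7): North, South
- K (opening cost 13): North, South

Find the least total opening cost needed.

The greedy cost-per-new-zone heuristic would pick M and Y for 12, but a cheaper cover exists.
T alone covers Midtown, North, South — every zone.
Total opening cost: 11.
No cover costs less than 11.

11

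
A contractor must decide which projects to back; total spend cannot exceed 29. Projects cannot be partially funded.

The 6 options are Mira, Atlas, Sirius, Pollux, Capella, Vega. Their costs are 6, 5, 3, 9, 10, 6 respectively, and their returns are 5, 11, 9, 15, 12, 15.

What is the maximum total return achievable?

Allowing fractional choices, the relaxed optimum would be about 57.2, but projects are indivisible.
Mira + Atlas + Sirius + Pollux + Vega: cost 6 + 5 + 3 + 9 + 6 = 29 ≤ 29, return 5 + 11 + 9 + 15 + 15 = 55.
Sirius + Pollux + Capella + Vega: cost 3 + 9 + 10 + 6 = 28 ≤ 29, return 9 + 15 + 12 + 15 = 51.
Atlas + Sirius + Pollux + Vega: cost 5 + 3 + 9 + 6 = 23 ≤ 29, return 11 + 9 + 15 + 15 = 50.
Best is Mira, Atlas, Sirius, Pollux, and Vega with total return 55.

55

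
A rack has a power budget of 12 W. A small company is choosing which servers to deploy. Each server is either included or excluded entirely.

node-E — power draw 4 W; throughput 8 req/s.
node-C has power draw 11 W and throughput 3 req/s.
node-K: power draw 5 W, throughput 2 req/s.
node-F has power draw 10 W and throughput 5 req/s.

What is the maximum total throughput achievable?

10

Allowing fractional choices, the relaxed optimum would be about 12.0, but servers are indivisible.
node-F: power draw 10 ≤ 12, throughput 5.
node-E + node-K: power draw 4 + 5 = 9 ≤ 12, throughput 8 + 2 = 10.
node-E: power draw 4 ≤ 12, throughput 8.
Best is node-E and node-K with total throughput 10.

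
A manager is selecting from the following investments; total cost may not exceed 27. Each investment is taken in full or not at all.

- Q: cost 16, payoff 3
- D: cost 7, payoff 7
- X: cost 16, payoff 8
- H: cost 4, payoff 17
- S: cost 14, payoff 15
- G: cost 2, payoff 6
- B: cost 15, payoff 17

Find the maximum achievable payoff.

45

Treat it as a binary knapsack problem.
Take D, H, S, and G: cost 7 + 4 + 14 + 2 = 27 ≤ 27, payoff 7 + 17 + 15 + 6 = 45.
No other feasible combination does better.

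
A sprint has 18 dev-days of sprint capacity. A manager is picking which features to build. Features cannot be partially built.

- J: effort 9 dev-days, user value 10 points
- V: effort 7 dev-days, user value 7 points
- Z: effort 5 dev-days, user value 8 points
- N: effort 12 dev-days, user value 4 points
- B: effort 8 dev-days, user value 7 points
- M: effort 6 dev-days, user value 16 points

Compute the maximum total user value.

31

This is a 0-1 knapsack instance.
Z + M: effort 5 + 6 = 11 ≤ 18, user value 8 + 16 = 24.
J + M: effort 9 + 6 = 15 ≤ 18, user value 10 + 16 = 26.
V + Z + M: effort 7 + 5 + 6 = 18 ≤ 18, user value 7 + 8 + 16 = 31.
Best is V, Z, and M with total user value 31.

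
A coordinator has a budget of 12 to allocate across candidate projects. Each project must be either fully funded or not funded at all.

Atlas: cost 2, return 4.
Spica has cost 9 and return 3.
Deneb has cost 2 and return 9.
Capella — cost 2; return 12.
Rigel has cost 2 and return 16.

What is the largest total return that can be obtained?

Atlas + Deneb + Capella + Rigel: cost 2 + 2 + 2 + 2 = 8 ≤ 12, return 4 + 9 + 12 + 16 = 41.
Deneb + Capella + Rigel: cost 2 + 2 + 2 = 6 ≤ 12, return 9 + 12 + 16 = 37.
Best is Atlas, Deneb, Capella, and Rigel with total return 41.

41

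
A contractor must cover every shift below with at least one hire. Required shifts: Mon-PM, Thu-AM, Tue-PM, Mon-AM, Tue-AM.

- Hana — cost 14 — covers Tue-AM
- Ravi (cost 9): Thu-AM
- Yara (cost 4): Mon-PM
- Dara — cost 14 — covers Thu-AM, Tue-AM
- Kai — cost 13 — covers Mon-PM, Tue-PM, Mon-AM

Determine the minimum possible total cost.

The greedy cost-per-new-shift heuristic would pick Yara, Kai, and Dara for 31, but a cheaper cover exists.
Choose Dara and Kai: together they cover Mon-PM, Thu-AM, Tue-PM, Mon-AM, Tue-AM — every shift.
Total cost: 14 + 13 = 27.
No cover costs less than 27.

27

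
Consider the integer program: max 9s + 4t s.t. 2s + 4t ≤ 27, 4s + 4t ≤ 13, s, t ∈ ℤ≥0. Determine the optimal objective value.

27

(s,t)=(3,0) is feasible, giving 27.
(s,t)=(2,1) is feasible, giving 22.
No feasible integer point exceeds 27.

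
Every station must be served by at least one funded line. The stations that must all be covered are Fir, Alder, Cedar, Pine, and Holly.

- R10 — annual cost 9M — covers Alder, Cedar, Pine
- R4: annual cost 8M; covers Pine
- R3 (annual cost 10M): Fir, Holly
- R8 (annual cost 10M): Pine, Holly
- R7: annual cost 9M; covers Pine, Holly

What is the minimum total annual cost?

19

Choose R10 and R3: together they cover Fir, Alder, Cedar, Pine, Holly — every station.
Total annual cost: 9 + 10 = 19.
No cover costs less than 19.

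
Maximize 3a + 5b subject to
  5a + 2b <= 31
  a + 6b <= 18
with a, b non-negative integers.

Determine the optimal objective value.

(a,b)=(5,2) is feasible, giving 25.
(a,b)=(4,2) is feasible, giving 22.
Maximum is 25 at (a,b)=(5,2).

25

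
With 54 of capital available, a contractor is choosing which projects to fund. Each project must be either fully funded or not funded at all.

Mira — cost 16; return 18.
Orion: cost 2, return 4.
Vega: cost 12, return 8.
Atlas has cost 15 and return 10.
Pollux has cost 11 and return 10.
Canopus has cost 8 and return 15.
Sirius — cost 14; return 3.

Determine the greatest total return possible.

57

Mira + Orion + Vega + Pollux + Canopus: cost 16 + 2 + 12 + 11 + 8 = 49 ≤ 54, return 18 + 4 + 8 + 10 + 15 = 55.
Mira + Orion + Vega + Atlas + Canopus: cost 16 + 2 + 12 + 15 + 8 = 53 ≤ 54, return 18 + 4 + 8 + 10 + 15 = 55.
Mira + Orion + Atlas + Pollux + Canopus: cost 16 + 2 + 15 + 11 + 8 = 52 ≤ 54, return 18 + 4 + 10 + 10 + 15 = 57.
Best is Mira, Orion, Atlas, Pollux, and Canopus with total return 57.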